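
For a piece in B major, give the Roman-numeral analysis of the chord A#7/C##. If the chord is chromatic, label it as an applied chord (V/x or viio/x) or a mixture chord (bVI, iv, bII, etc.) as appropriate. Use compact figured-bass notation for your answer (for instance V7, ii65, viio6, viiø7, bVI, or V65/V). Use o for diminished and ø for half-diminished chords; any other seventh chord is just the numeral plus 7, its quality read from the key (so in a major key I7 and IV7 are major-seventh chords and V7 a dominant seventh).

V65/iii

The pitches A#-C##-E#-G# form a dominant seventh chord rooted on A#.
A# is not a diatonic chord root with this quality in B major, but it lies a perfect fifth above D# (iii), so the chord functions as an applied dominant of iii.
With C## in the bass the chord is in first inversion, so the figured bass is 65.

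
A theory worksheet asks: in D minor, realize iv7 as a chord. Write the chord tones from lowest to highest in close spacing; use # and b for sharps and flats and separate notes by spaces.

In D minor, the subdominant is G, and the diatonic chord built there is a minor seventh chord.
That chord is spelled G-Bb-D-F.

G Bb D F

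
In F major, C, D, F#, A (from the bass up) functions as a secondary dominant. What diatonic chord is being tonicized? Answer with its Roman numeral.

ii

The chord is a dominant seventh chord on D.
A dominant resolves down a perfect fifth: D → G. In F major, G is scale degree 2, i.e. ii.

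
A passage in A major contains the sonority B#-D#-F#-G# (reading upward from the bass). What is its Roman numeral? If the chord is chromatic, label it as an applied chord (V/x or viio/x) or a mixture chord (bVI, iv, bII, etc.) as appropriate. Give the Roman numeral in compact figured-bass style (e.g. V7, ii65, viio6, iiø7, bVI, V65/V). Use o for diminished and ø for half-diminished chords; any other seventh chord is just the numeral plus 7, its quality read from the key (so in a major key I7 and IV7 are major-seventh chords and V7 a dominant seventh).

V65/iii

Stacked in thirds the chord is G#-B#-D#-F#: a dominant seventh chord on G#.
G# is not a diatonic chord root with this quality in A major, but it lies a perfect fifth above C# (iii), so the chord functions as an applied dominant of iii.
With B# in the bass the chord is in first inversion, so the figured bass is 65.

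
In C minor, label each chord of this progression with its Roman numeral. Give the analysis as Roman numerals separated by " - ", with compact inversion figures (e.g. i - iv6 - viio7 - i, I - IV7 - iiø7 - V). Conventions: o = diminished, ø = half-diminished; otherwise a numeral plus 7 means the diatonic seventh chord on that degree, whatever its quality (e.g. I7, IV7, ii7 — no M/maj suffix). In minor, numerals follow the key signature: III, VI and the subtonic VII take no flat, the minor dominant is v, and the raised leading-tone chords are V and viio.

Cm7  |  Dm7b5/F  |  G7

i7 - iiø65 - V7

Cm7: root C is the tonic; minor seventh chord there is i7.
Dm7b5/F: root D is the supertonic; half-diminished seventh chord there is iiø65.
G7: root G is the dominant; dominant seventh chord there is V7.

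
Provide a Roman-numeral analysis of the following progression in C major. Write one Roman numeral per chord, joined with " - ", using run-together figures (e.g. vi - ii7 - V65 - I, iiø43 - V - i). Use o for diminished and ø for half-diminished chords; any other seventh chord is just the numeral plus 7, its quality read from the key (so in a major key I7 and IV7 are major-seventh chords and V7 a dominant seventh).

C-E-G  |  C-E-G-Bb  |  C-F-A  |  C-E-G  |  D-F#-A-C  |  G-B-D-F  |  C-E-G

I - V7/IV - IV64 - I - V7/V - V7 - I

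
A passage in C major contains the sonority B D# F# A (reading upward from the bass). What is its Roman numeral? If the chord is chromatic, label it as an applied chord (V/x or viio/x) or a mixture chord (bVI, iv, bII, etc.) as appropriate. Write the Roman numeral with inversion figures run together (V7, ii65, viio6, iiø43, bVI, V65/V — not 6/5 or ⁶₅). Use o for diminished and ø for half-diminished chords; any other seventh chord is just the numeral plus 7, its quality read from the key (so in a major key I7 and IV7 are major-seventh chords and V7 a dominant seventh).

V7/iii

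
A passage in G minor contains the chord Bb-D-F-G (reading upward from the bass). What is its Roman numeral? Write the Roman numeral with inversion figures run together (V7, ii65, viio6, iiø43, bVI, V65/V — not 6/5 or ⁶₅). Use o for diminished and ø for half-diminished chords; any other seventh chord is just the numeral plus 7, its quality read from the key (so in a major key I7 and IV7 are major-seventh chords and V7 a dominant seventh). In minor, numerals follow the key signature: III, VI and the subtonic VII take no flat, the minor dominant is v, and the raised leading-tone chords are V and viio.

i65

Stacked in thirds the chord is G-Bb-D-F: a minor seventh chord on G.
G is scale degree 1 in G minor, and a minor seventh chord on that degree is written i7.
With Bb in the bass the chord is in first inversion, so the figured bass is 65.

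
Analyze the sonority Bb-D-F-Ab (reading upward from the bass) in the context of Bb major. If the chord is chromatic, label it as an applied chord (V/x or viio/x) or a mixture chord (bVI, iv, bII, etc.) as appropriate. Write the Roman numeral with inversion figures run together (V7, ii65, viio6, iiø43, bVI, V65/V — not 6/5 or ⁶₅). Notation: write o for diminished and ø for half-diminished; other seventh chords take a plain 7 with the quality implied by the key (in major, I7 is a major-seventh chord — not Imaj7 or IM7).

V7/IV

Stacked in thirds the chord is Bb-D-F-Ab: a dominant seventh chord on Bb.
Bb is not a diatonic chord root with this quality in Bb major, but it lies a perfect fifth above Eb (IV), so the chord functions as an applied dominant of IV.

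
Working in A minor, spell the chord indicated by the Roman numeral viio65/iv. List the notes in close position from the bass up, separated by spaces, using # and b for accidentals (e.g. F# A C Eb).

viio65/iv is a secondary leading-tone chord. The target iv is D in A minor; the applied chord is rooted a semitone below, on C#.
Building a fully diminished seventh chord on C# gives C#-E-G-Bb.
With the 65 figure the chord is in first inversion; from the bass E upward in close position it reads E-G-Bb-C#.

E G Bb C#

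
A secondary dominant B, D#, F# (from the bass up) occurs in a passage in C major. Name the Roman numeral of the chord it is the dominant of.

The chord is a major triad on B.
A dominant resolves down a perfect fifth: B → E. In C major, E is scale degree 3, i.e. iii.

iii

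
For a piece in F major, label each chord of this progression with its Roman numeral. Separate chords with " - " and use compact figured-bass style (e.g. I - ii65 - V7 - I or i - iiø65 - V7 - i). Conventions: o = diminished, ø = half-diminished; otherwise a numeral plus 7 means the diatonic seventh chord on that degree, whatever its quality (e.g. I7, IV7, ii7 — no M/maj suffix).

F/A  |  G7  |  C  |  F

I6 - V7/V - V - I

F/A has root F, degree 1 in F major, so I6.
G7: a dominant seventh chord on G, the applied dominant of V → V7/V.
C has root C, degree 5 in F major, so V.
F has root F, degree 1 in F major, so I.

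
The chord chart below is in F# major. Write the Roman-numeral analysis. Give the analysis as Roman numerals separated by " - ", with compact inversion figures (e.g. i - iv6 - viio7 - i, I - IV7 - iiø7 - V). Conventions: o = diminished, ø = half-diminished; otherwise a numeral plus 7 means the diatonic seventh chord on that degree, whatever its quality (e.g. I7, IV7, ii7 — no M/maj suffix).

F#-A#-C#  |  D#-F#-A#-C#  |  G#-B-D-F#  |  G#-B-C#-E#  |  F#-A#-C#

F#-A#-C# has root F#, degree 1 in F# major, so I.
D#-F#-A#-C#: root D# is the submediant; minor seventh chord there is vi7.
G#-B-D-F#: G# with this quality isn't in the key; it's iiø7, borrowed from the parallel minor.
G#-B-C#-E#: dominant seventh chord on C# = scale degree 5 → V43.
F#-A#-C#: root F# is the tonic; major triad there is I.

I - vi7 - iiø7 - V43 - I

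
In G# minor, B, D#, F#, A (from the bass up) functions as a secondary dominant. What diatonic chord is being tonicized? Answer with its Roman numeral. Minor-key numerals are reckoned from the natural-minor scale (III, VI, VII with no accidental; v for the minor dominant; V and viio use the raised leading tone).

VI

The chord is a dominant seventh chord on B.
A dominant resolves down a perfect fifth: B → E. In G# minor, E is scale degree 6, i.e. VI.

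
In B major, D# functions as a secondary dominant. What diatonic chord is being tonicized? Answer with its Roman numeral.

The chord is a major triad on D#.
A dominant resolves down a perfect fifth: D# → G#. In B major, G# is scale degree 6, i.e. vi.

vi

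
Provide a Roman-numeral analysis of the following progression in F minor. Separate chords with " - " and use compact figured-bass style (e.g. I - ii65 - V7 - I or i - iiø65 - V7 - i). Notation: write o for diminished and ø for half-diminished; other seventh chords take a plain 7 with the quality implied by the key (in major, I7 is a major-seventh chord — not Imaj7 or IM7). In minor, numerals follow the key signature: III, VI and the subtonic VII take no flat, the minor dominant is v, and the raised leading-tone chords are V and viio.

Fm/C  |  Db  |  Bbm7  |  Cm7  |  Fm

i64 - VI - iv7 - v7 - i

Fm/C: minor triad on F = scale degree 1 → i64.
Db: major triad on Db = scale degree 6 → VI.
Bbm7 has root Bb, degree 4 in F minor, so iv7.
Cm7: minor seventh chord on C = scale degree 5 → v7.
Fm: root F is the tonic; minor triad there is i.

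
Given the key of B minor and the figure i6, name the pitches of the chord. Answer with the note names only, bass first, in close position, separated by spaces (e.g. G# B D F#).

D F# B

The numeral's case and figure indicate a minor triad. In B minor its root, the first degree, is B.
That chord is spelled B-D-F#.
The figured bass 6 indicates first inversion, placing the third (D) in the bass: D-F#-B.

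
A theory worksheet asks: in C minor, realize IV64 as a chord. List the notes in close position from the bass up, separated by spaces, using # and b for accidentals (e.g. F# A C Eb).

Scale degree 4 in C minor is F; here the chord built on it is altered to a major triad. IV64 is the major subdominant, borrowed from the parallel major.
So the chord is F-A-C.
The figured bass 64 indicates second inversion, placing the fifth (C) in the bass: C-F-A.

C F A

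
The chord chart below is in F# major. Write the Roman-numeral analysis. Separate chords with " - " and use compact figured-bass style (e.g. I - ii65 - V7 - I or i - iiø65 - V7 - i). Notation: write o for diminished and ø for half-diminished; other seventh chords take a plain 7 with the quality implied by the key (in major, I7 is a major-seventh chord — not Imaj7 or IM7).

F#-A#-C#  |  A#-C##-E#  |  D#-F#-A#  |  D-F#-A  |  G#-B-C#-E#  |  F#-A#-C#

I - V/vi - vi - bVI - V43 - I

F#-A#-C# has root F#, degree 1 in F# major, so I.
A#-C##-E#: chromatic; A# is V of vi, so V/vi.
D#-F#-A#: minor triad on D# = scale degree 6 → vi.
D-F#-A is non-diatonic — bVI, a mixture chord from F# minor.
G#-B-C#-E#: root C# is the dominant; dominant seventh chord there is V43.
F#-A#-C# has root F#, degree 1 in F# major, so I.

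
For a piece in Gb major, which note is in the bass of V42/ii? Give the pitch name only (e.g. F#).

Db

The applied chord V42/ii is rooted on Eb: Eb-G-Bb-Db.
The figure 42 means third inversion — the seventh is in the bass.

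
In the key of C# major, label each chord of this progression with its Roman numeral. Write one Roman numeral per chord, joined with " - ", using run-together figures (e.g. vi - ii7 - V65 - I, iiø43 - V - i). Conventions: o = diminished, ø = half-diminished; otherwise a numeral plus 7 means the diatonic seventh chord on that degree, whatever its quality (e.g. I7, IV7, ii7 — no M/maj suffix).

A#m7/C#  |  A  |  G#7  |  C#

A#m7/C#: minor seventh chord on A# = scale degree 6 → vi65.
A is non-diatonic — bVI, a mixture chord from C# minor.
G#7: root G# is the dominant; dominant seventh chord there is V7.
C# has root C#, degree 1 in C# major, so I.

vi65 - bVI - V7 - I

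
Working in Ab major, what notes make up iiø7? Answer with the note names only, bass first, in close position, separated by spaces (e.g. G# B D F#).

Bb Db Fb Ab

iiø7 is the half-diminished supertonic seventh, borrowed from the parallel minor. In Ab major that root is Bb.
So the chord is Bb-Db-Fb-Ab.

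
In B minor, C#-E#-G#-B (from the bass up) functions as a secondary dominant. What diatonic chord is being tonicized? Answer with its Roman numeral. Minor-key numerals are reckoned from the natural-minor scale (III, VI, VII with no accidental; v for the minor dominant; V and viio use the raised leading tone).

The chord is a dominant seventh chord on C#.
A dominant resolves down a perfect fifth: C# → F#. In B minor, F# is scale degree 5, i.e. V.

V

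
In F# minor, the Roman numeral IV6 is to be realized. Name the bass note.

D#

IV in F# minor has root B; the chord is B-D#-F#.
The figure 6 means first inversion — the third is in the bass.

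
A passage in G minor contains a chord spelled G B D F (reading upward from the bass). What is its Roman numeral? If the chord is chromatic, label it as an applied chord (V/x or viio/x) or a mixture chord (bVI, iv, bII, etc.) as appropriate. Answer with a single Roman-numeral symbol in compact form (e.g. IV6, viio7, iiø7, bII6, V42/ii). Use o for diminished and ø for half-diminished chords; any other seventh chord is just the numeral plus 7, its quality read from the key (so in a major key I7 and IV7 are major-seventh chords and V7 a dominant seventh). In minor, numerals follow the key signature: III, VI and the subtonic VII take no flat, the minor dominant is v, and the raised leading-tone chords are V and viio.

V7/iv

The pitches G-B-D-F form a dominant seventh chord rooted on G.
G is not a diatonic chord root with this quality in G minor, but it lies a perfect fifth above C (iv), so the chord functions as an applied dominant of iv.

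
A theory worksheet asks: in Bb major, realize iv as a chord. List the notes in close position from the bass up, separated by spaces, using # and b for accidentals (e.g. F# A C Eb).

Eb Gb Bb

Scale degree 4 in Bb major is Eb; here the chord built on it is altered to a minor triad. iv is the minor subdominant, borrowed from the parallel minor.
So the chord is Eb-Gb-Bb.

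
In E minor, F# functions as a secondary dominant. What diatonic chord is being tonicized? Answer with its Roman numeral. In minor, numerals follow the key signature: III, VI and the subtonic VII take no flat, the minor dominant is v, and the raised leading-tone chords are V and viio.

The chord is a major triad on F#.
A dominant resolves down a perfect fifth: F# → B. In E minor, B is scale degree 5, i.e. V.

V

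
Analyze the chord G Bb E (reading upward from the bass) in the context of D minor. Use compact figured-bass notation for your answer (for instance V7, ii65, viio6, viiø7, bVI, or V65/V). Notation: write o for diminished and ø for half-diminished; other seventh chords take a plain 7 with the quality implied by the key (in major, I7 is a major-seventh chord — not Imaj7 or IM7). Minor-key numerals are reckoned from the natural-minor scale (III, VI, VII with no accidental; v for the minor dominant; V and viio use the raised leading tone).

Stacked in thirds the chord is E-G-Bb: a diminished triad on E.
E is scale degree 2 in D minor, and a diminished triad on that degree is written iio.
With G in the bass the chord is in first inversion, so the figured bass is 6.

iio6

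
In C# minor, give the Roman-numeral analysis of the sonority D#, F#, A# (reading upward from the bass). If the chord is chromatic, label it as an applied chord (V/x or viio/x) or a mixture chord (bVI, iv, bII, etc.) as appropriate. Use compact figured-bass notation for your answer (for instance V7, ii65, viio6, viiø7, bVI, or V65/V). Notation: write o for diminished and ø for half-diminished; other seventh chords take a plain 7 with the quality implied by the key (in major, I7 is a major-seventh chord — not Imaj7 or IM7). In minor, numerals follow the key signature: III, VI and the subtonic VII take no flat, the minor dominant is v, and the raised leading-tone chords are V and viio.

Stacked in thirds the chord is D#-F#-A#: a minor triad on D#.
D# is the second degree of C# minor. This is the minor supertonic, borrowed from the parallel major (the Dorian ii).

ii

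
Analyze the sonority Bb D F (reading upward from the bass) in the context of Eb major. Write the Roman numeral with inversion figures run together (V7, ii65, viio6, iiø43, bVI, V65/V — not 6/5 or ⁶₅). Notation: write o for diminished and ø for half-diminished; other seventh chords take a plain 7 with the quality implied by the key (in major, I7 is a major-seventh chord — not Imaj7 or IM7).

Stacked in thirds the chord is Bb-D-F: a major triad on Bb.
In Eb major, Bb is the dominant; the diatonic major triad there is V.

V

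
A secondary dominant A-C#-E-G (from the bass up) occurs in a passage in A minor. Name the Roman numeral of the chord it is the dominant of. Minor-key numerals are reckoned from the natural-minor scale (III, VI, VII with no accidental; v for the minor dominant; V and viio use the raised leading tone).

iv

The chord is a dominant seventh chord on A.
A dominant resolves down a perfect fifth: A → D. In A minor, D is scale degree 4, i.e. iv.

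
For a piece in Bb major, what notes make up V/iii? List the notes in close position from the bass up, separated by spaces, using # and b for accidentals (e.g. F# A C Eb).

A C# E

V/iii is a secondary dominant — the dominant triad of iii. iii in Bb major is D, so the applied chord's root is A, a perfect fifth above.
Building a major triad on A gives A-C#-E.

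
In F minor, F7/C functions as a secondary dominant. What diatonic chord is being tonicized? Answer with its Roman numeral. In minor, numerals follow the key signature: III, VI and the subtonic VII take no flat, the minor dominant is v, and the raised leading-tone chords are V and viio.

The chord is a dominant seventh chord on F.
A dominant resolves down a perfect fifth: F → Bb. In F minor, Bb is scale degree 4, i.e. iv.

iv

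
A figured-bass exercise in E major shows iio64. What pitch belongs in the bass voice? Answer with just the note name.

iio in E major has root F#; the chord is F#-A-C.
The figure 64 means second inversion — the fifth is in the bass.

C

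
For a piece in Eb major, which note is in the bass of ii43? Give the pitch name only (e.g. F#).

ii in Eb major has root F; the chord is F-Ab-C-Eb.
The figure 43 means second inversion — the fifth is in the bass.

C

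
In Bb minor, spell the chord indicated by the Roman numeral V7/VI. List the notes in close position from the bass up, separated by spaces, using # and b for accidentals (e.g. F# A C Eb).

Db F Ab Cb

The slash means an applied dominant: we want the dominant of VI. In Bb minor, VI is Gb major, and its dominant is built on Db.
Building a dominant seventh chord on Db gives Db-F-Ab-Cb.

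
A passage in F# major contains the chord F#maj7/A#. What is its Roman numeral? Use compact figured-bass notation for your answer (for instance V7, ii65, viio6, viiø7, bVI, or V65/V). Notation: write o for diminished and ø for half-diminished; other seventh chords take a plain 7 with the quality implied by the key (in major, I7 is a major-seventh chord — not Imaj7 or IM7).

Stacked in thirds the chord is F#-A#-C#-E#: a major seventh chord on F#.
In F# major, F# is the tonic; the diatonic major seventh chord there is I7.
With A# in the bass the chord is in first inversion, so the figured bass is 65.

I65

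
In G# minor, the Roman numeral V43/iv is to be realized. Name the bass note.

The applied chord V43/iv is rooted on G#: G#-B#-D#-F#.
The figure 43 means second inversion — the fifth is in the bass.

D#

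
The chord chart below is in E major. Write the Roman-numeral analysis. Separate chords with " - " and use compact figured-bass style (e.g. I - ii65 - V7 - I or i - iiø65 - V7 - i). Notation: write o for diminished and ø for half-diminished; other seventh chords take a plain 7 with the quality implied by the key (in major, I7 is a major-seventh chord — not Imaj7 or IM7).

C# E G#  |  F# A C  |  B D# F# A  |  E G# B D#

vi - iio - V7 - I7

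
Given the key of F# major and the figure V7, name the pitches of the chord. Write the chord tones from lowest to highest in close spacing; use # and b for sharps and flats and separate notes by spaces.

C# E# G# B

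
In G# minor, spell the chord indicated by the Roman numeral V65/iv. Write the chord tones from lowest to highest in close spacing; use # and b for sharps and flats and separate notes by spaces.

V65/iv is a secondary dominant — the dominant seventh of iv. iv in G# minor is C#, so the applied chord's root is G#, a perfect fifth above.
Building a dominant seventh chord on G# gives G#-B#-D#-F#.
The figured bass 65 indicates first inversion, placing the third (B#) in the bass: B#-D#-F#-G#.

B# D# F# G#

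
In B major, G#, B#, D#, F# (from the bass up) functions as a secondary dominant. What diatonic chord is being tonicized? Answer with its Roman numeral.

ii

The chord is a dominant seventh chord on G#.
A dominant resolves down a perfect fifth: G# → C#. In B major, C# is scale degree 2, i.e. ii.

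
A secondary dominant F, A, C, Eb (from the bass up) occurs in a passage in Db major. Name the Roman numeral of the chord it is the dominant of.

vi

The chord is a dominant seventh chord on F.
A dominant resolves down a perfect fifth: F → Bb. In Db major, Bb is scale degree 6, i.e. vi.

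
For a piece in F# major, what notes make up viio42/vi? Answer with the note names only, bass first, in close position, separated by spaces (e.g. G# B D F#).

The slash marks an applied leading-tone chord: viio of vi. In F# major, vi is D#, so the leading tone to it is C##, a half step below.
Building a fully diminished seventh chord on C## gives C##-E#-G#-B.
The figured bass 42 indicates third inversion, placing the seventh (B) in the bass: B-C##-E#-G#.

B C## E# G#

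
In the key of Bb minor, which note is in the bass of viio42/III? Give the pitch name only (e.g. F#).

The applied chord viio42/III is rooted on C: C-Eb-Gb-Bbb.
The figure 42 means third inversion — the seventh is in the bass.

Bbb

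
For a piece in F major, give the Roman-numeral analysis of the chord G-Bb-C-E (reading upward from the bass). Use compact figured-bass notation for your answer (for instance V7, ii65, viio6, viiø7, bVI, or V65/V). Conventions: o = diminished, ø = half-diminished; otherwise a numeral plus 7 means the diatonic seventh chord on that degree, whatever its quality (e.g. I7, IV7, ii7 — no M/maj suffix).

V43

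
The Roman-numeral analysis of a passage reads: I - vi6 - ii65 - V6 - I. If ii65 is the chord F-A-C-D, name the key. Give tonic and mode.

The anchor chord is a minor seventh chord on D, labeled ii65.
ii65 on D implies D is the supertonic; that puts the tonic at C, and the lowercase numeral fits major mode.

C major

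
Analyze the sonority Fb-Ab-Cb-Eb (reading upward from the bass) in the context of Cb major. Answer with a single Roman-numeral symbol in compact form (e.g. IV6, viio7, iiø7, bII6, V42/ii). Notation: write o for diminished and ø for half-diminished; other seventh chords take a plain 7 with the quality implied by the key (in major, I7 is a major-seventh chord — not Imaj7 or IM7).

The pitches Fb-Ab-Cb-Eb form a major seventh chord rooted on Fb.
In Cb major, Fb is the subdominant; the diatonic major seventh chord there is IV7.

IV7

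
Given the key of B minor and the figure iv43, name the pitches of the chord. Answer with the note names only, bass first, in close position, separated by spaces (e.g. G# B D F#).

B D E G

In B minor, the subdominant is E, and the diatonic chord built there is a minor seventh chord.
Stacking thirds from E gives E-G-B-D.
The figured bass 43 indicates second inversion, placing the fifth (B) in the bass: B-D-E-G.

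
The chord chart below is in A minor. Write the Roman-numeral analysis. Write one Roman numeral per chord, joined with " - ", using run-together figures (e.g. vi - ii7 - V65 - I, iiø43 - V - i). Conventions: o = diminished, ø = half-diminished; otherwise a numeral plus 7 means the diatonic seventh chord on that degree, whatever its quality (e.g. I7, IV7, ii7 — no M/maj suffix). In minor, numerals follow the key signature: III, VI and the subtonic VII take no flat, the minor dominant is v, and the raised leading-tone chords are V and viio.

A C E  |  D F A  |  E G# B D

A-C-E has root A, degree 1 in A minor, so i.
D-F-A: root D is the subdominant; minor triad there is iv.
E-G#-B-D: root E is the dominant; dominant seventh chord there is V7.

i - iv - V7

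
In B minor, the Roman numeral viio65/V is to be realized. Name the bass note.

The applied chord viio65/V is rooted on E#: E#-G#-B-D.
The figure 65 means first inversion — the third is in the bass.

G#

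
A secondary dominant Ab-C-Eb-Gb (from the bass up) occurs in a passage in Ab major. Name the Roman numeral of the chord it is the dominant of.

The chord is a dominant seventh chord on Ab.
A dominant resolves down a perfect fifth: Ab → Db. In Ab major, Db is scale degree 4, i.e. IV.

IV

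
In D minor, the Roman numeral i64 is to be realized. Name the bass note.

i in D minor has root D; the chord is D-F-A.
The figure 64 means second inversion — the fifth is in the bass.

A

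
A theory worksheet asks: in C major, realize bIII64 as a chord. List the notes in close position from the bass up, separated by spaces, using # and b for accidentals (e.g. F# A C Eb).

Bb Eb G

bIII64 is a major triad on the lowered third degree, borrowed from the parallel minor. In C major that root is Eb.
So the chord is Eb-G-Bb, a major triad.
With the 64 figure the chord is in second inversion; from the bass Bb upward in close position it reads Bb-Eb-G.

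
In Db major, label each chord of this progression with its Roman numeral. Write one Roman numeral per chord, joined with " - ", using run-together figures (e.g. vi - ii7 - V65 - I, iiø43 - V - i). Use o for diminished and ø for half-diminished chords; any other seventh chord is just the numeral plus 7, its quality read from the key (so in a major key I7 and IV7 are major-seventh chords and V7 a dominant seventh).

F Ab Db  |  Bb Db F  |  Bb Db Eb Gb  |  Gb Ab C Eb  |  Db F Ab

I6 - vi - ii43 - V42 - I

F-Ab-Db has root Db, degree 1 in Db major, so I6.
Bb-Db-F has root Bb, degree 6 in Db major, so vi.
Bb-Db-Eb-Gb: minor seventh chord on Eb = scale degree 2 → ii43.
Gb-Ab-C-Eb: dominant seventh chord on Ab = scale degree 5 → V42.
Db-F-Ab: major triad on Db = scale degree 1 → I.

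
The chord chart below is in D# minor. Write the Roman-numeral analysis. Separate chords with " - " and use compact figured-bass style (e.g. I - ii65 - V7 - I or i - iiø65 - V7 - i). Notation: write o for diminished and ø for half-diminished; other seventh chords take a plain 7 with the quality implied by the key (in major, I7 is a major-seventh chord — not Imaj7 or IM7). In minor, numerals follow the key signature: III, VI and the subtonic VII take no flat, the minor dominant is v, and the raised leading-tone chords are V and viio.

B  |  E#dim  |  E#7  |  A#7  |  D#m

B: major triad on B = scale degree 6 → VI.
E#dim: root E# is the supertonic; diminished triad there is iio.
E#7: chromatic; E# is V of V, so V7/V.
A#7 has root A#, degree 5 in D# minor, so V7.
D#m: root D# is the tonic; minor triad there is i.

VI - iio - V7/V - V7 - i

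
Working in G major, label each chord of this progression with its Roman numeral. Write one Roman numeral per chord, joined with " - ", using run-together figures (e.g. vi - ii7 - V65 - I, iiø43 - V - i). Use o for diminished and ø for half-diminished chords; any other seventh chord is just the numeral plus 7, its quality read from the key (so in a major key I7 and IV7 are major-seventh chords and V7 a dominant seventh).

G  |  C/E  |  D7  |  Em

G: root G is the tonic; major triad there is I.
C/E: major triad on C = scale degree 4 → IV6.
D7 has root D, degree 5 in G major, so V7.
Em has root E, degree 6 in G major, so vi.

I - IV6 - V7 - vi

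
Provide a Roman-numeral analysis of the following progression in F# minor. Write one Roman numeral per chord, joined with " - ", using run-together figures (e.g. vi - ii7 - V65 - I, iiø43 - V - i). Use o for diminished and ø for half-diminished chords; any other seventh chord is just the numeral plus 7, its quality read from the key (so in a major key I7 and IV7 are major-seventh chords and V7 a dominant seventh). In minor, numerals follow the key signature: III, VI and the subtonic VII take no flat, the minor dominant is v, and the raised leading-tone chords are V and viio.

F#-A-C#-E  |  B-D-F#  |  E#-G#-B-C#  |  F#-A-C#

i7 - iv - V65 - i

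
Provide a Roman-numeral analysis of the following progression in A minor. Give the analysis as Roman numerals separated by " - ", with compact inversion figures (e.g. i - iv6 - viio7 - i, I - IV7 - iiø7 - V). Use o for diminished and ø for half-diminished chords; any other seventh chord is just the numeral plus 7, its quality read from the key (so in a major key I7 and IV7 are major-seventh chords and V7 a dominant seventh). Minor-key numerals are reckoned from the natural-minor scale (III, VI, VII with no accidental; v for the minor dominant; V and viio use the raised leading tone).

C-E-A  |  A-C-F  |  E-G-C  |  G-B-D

C-E-A has root A, degree 1 in A minor, so i6.
A-C-F: root F is the submediant; major triad there is VI6.
E-G-C: root C is the mediant; major triad there is III6.
G-B-D: major triad on G = scale degree 7 → VII.

i6 - VI6 - III6 - VII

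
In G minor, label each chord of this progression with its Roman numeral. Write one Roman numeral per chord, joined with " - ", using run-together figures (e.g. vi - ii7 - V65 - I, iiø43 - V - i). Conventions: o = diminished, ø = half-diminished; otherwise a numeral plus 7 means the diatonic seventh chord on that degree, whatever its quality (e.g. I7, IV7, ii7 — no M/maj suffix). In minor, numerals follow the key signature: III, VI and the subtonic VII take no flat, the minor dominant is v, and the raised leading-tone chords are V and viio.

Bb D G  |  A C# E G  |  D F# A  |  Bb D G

Bb-D-G: root G is the tonic; minor triad there is i6.
A-C#-E-G: chromatic; A is V of V, so V7/V.
D-F#-A: major triad on D = scale degree 5 → V.
Bb-D-G has root G, degree 1 in G minor, so i6.

i6 - V7/V - V - i6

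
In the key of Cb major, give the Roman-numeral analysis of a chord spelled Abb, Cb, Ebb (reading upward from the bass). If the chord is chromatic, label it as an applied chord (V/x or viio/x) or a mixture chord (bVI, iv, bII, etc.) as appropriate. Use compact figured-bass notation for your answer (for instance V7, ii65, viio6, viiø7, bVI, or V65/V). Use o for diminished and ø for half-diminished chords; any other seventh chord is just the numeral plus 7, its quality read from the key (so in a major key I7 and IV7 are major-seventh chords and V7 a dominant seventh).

bVI

Stacked in thirds the chord is Abb-Cb-Ebb: a major triad on Abb.
Abb is the lowered sixth degree of Cb major (diatonic 6 would be Ab). This is a major triad on the lowered sixth degree, borrowed from the parallel minor.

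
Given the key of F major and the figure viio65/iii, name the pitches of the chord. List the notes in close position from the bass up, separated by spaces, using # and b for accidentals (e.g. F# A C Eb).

B D F G#

The slash marks an applied leading-tone chord: viio of iii. In F major, iii is A, so the leading tone to it is G#, a half step below.
Building a fully diminished seventh chord on G# gives G#-B-D-F.
The figured bass 65 indicates first inversion, placing the third (B) in the bass: B-D-F-G#.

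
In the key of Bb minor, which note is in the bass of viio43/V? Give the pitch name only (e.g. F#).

The applied chord viio43/V is rooted on E: E-G-Bb-Db.
The figure 43 means second inversion — the fifth is in the bass.

Bb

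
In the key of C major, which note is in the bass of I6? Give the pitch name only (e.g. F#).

E

I in C major has root C; the chord is C-E-G.
The figure 6 means first inversion — the third is in the bass.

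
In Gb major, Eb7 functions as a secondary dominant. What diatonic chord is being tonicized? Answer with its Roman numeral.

ii

The chord is a dominant seventh chord on Eb.
A dominant resolves down a perfect fifth: Eb → Ab. In Gb major, Ab is scale degree 2, i.e. ii.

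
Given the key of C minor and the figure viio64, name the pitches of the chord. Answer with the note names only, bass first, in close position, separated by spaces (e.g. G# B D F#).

In C minor, the leading-tone chord is built on the raised seventh degree, B.
That chord is spelled B-D-F.
With the 64 figure the chord is in second inversion; from the bass F upward in close position it reads F-B-D.

F B D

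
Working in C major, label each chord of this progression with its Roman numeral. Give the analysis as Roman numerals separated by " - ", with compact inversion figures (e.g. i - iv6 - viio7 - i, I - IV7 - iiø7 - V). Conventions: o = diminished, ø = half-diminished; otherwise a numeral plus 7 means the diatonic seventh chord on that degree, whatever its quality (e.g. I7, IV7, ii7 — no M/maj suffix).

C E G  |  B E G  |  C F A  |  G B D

C-E-G has root C, degree 1 in C major, so I.
B-E-G: minor triad on E = scale degree 3 → iii64.
C-F-A has root F, degree 4 in C major, so IV64.
G-B-D: major triad on G = scale degree 5 → V.

I - iii64 - IV64 - V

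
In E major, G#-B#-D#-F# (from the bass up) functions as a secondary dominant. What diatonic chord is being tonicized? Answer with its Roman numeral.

The chord is a dominant seventh chord on G#.
A dominant resolves down a perfect fifth: G# → C#. In E major, C# is scale degree 6, i.e. vi.

vi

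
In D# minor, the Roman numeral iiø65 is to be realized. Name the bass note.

G#

iiø in D# minor has root E#; the chord is E#-G#-B-D#.
The figure 65 means first inversion — the third is in the bass.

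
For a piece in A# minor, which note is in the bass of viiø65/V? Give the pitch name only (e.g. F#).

The applied chord viiø65/V is rooted on D##: D##-F##-A#-C##.
The figure 65 means first inversion — the third is in the bass.

F##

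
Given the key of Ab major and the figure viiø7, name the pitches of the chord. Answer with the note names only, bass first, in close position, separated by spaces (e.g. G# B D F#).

G Bb Db F

The numeral's case and figure indicate a half-diminished seventh chord. In Ab major its root, scale degree 7, is G.
Stacking thirds from G gives G-Bb-Db-F.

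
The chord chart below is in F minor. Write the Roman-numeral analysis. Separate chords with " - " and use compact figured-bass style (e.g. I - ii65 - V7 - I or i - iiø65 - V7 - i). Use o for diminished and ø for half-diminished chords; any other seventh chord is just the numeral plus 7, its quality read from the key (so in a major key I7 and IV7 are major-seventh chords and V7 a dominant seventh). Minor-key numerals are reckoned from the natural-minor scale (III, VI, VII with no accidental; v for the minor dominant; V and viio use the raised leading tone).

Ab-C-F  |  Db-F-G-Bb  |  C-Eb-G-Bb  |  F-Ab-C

Ab-C-F: root F is the tonic; minor triad there is i6.
Db-F-G-Bb: root G is the supertonic; half-diminished seventh chord there is iiø43.
C-Eb-G-Bb has root C, degree 5 in F minor, so v7.
F-Ab-C has root F, degree 1 in F minor, so i.

i6 - iiø43 - v7 - i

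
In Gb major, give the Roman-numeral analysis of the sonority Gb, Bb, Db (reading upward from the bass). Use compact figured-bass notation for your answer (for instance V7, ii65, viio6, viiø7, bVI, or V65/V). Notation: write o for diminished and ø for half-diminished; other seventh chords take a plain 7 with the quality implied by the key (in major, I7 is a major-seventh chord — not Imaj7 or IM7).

The pitches Gb-Bb-Db form a major triad rooted on Gb.
Gb is scale degree 1 in Gb major, and a major triad on that degree is written I.

I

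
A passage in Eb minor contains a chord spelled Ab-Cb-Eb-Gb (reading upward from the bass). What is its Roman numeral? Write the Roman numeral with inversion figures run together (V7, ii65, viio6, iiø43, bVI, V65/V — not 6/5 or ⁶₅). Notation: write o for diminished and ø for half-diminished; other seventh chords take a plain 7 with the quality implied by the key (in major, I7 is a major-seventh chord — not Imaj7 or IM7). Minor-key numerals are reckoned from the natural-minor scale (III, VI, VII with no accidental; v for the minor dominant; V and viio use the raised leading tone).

iv7

The pitches Ab-Cb-Eb-Gb form a minor seventh chord rooted on Ab.
Ab is scale degree 4 in Eb minor, and a minor seventh chord on that degree is written iv7.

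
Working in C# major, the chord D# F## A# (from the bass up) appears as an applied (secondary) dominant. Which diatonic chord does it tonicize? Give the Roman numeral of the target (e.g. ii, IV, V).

V

The chord is a major triad on D#.
A dominant resolves down a perfect fifth: D# → G#. In C# major, G# is scale degree 5, i.e. V.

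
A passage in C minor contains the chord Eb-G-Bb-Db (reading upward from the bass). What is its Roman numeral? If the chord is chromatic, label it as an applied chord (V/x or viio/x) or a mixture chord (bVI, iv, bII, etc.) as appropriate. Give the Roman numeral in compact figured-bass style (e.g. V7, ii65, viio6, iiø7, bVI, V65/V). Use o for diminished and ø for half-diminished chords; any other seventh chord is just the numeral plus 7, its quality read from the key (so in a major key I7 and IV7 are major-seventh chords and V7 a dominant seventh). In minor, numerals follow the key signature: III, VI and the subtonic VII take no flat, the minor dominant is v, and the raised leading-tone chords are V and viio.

V7/VI

Stacked in thirds the chord is Eb-G-Bb-Db: a dominant seventh chord on Eb.
Eb is not a diatonic chord root with this quality in C minor, but it lies a perfect fifth above Ab (VI), so the chord functions as an applied dominant of VI.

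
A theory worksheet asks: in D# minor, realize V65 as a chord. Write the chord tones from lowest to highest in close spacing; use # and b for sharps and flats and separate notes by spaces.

C## E# G# A#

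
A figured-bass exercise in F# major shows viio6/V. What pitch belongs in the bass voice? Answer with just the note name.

The applied chord viio6/V is rooted on B#: B#-D#-F#.
The figure 6 means first inversion — the third is in the bass.

D#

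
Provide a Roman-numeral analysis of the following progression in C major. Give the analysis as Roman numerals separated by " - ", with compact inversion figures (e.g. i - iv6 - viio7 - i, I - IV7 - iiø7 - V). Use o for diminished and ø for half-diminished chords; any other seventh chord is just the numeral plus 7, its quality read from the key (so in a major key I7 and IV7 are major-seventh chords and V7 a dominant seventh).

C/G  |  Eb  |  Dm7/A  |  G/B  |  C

I64 - bIII - ii43 - V6 - I

C/G: major triad on C = scale degree 1 → I64.
Eb: major triad on Eb — chromatic; bIII (borrowed from the parallel minor).
Dm7/A: root D is the supertonic; minor seventh chord there is ii43.
G/B: root G is the dominant; major triad there is V6.
C has root C, degree 1 in C major, so I.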